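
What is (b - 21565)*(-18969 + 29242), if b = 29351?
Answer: 79985578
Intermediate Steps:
(b - 21565)*(-18969 + 29242) = (29351 - 21565)*(-18969 + 29242) = 7786*10273 = 79985578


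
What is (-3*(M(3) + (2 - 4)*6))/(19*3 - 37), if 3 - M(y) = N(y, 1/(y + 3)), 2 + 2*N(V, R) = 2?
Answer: 27/20 ≈ 1.3500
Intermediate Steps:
N(V, R) = 0 (N(V, R) = -1 + (½)*2 = -1 + 1 = 0)
M(y) = 3 (M(y) = 3 - 1*0 = 3 + 0 = 3)
(-3*(M(3) + (2 - 4)*6))/(19*3 - 37) = (-3*(3 + (2 - 4)*6))/(19*3 - 37) = (-3*(3 - 2*6))/(57 - 37) = -3*(3 - 12)/20 = -3*(-9)*(1/20) = 27*(1/20) = 27/20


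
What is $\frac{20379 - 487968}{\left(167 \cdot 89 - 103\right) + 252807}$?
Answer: $- \frac{155863}{89189} \approx -1.7476$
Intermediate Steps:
$\frac{20379 - 487968}{\left(167 \cdot 89 - 103\right) + 252807} = - \frac{467589}{\left(14863 - 103\right) + 252807} = - \frac{467589}{14760 + 252807} = - \frac{467589}{267567} = \left(-467589\right) \frac{1}{267567} = - \frac{155863}{89189}$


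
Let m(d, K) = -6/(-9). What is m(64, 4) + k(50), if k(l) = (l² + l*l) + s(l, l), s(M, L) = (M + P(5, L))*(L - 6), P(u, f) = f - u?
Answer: 27542/3 ≈ 9180.7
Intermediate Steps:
m(d, K) = ⅔ (m(d, K) = -6*(-⅑) = ⅔)
s(M, L) = (-6 + L)*(-5 + L + M) (s(M, L) = (M + (L - 1*5))*(L - 6) = (M + (L - 5))*(-6 + L) = (M + (-5 + L))*(-6 + L) = (-5 + L + M)*(-6 + L) = (-6 + L)*(-5 + L + M))
k(l) = 30 - 17*l + 4*l² (k(l) = (l² + l*l) + (30 + l² - 11*l - 6*l + l*l) = (l² + l²) + (30 + l² - 11*l - 6*l + l²) = 2*l² + (30 - 17*l + 2*l²) = 30 - 17*l + 4*l²)
m(64, 4) + k(50) = ⅔ + (30 - 17*50 + 4*50²) = ⅔ + (30 - 850 + 4*2500) = ⅔ + (30 - 850 + 10000) = ⅔ + 9180 = 27542/3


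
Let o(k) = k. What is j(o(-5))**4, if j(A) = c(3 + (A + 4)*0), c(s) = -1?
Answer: 1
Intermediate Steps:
j(A) = -1
j(o(-5))**4 = (-1)**4 = 1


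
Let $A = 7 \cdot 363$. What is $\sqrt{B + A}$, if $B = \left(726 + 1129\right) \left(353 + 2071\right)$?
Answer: $\sqrt{4499061} \approx 2121.1$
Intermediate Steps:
$A = 2541$
$B = 4496520$ ($B = 1855 \cdot 2424 = 4496520$)
$\sqrt{B + A} = \sqrt{4496520 + 2541} = \sqrt{4499061}$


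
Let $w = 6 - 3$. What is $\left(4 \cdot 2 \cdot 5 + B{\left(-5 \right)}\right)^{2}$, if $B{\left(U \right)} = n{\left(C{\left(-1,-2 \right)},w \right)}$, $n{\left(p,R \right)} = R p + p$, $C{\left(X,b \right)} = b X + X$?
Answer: $1936$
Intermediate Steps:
$w = 3$
$C{\left(X,b \right)} = X + X b$ ($C{\left(X,b \right)} = X b + X = X + X b$)
$n{\left(p,R \right)} = p + R p$
$B{\left(U \right)} = 4$ ($B{\left(U \right)} = - (1 - 2) \left(1 + 3\right) = \left(-1\right) \left(-1\right) 4 = 1 \cdot 4 = 4$)
$\left(4 \cdot 2 \cdot 5 + B{\left(-5 \right)}\right)^{2} = \left(4 \cdot 2 \cdot 5 + 4\right)^{2} = \left(8 \cdot 5 + 4\right)^{2} = \left(40 + 4\right)^{2} = 44^{2} = 1936$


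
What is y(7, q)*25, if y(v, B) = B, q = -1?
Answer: -25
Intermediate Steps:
y(7, q)*25 = -1*25 = -25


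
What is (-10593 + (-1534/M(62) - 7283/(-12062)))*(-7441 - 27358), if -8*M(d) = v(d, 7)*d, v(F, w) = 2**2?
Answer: 137185552675135/373922 ≈ 3.6688e+8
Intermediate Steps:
v(F, w) = 4
M(d) = -d/2
(-10593 + (-1534/M(62) - 7283/(-12062)))*(-7441 - 27358) = (-10593 + (-1534/((-1/2*62)) - 7283/(-12062)))*(-7441 - 27358) = (-10593 + (-1534/(-31) - 7283*(-1/12062)))*(-34799) = (-10593 + (-1534*(-1/31) + 7283/12062))*(-34799) = (-10593 + (1534/31 + 7283/12062))*(-34799) = (-10593 + 18728881/373922)*(-34799) = -3942226865/373922*(-34799) = 137185552675135/373922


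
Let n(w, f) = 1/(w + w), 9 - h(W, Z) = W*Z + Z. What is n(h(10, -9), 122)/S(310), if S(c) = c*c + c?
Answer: 1/20824560 ≈ 4.8020e-8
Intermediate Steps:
S(c) = c + c**2 (S(c) = c**2 + c = c + c**2)
h(W, Z) = 9 - Z - W*Z (h(W, Z) = 9 - (W*Z + Z) = 9 - (Z + W*Z) = 9 + (-Z - W*Z) = 9 - Z - W*Z)
n(w, f) = 1/(2*w)
n(h(10, -9), 122)/S(310) = (1/(2*(9 - 1*(-9) - 1*10*(-9))))/((310*(1 + 310))) = (1/(2*(9 + 9 + 90)))/((310*311)) = ((1/2)/108)/96410 = ((1/2)*(1/108))*(1/96410) = (1/216)*(1/96410) = 1/20824560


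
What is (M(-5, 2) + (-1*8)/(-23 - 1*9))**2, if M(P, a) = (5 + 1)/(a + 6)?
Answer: 1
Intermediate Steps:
M(P, a) = 6/(6 + a)
(M(-5, 2) + (-1*8)/(-23 - 1*9))**2 = (6/(6 + 2) + (-1*8)/(-23 - 1*9))**2 = (6/8 - 8/(-23 - 9))**2 = (6*(1/8) - 8/(-32))**2 = (3/4 - 8*(-1/32))**2 = (3/4 + 1/4)**2 = 1**2 = 1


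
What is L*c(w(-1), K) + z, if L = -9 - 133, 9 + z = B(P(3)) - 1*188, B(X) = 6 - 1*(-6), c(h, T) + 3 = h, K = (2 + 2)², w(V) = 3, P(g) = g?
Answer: -185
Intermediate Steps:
K = 16 (K = 4² = 16)
c(h, T) = -3 + h
B(X) = 12 (B(X) = 6 + 6 = 12)
z = -185 (z = -9 + (12 - 1*188) = -9 + (12 - 188) = -9 - 176 = -185)
L = -142
L*c(w(-1), K) + z = -142*(-3 + 3) - 185 = -142*0 - 185 = 0 - 185 = -185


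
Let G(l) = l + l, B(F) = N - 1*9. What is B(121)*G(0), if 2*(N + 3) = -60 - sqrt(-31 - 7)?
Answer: 0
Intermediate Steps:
N = -33 - I*sqrt(38)/2 (N = -3 + (-60 - sqrt(-31 - 7))/2 = -3 + (-60 - sqrt(-38))/2 = -3 + (-60 - I*sqrt(38))/2 = -3 + (-30 - I*sqrt(38)/2) = -33 - I*sqrt(38)/2 ≈ -33.0 - 3.0822*I)
B(F) = -42 - I*sqrt(38)/2 (B(F) = (-33 - I*sqrt(38)/2) - 1*9 = (-33 - I*sqrt(38)/2) - 9 = -42 - I*sqrt(38)/2)
G(l) = 2*l
B(121)*G(0) = (-42 - I*sqrt(38)/2)*(2*0) = (-42 - I*sqrt(38)/2)*0 = 0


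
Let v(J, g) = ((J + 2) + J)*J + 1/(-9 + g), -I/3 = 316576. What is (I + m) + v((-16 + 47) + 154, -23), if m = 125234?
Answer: -24181569/32 ≈ -7.5567e+5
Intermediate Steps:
I = -949728 (I = -3*316576 = -949728)
v(J, g) = 1/(-9 + g) + J*(2 + 2*J) (v(J, g) = ((2 + J) + J)*J + 1/(-9 + g) = (2 + 2*J)*J + 1/(-9 + g) = J*(2 + 2*J) + 1/(-9 + g) = 1/(-9 + g) + J*(2 + 2*J))
(I + m) + v((-16 + 47) + 154, -23) = (-949728 + 125234) + (1 - 18*((-16 + 47) + 154) - 18*((-16 + 47) + 154)**2 + 2*((-16 + 47) + 154)*(-23) + 2*(-23)*((-16 + 47) + 154)**2)/(-9 - 23) = -824494 + (1 - 18*(31 + 154) - 18*(31 + 154)**2 + 2*(31 + 154)*(-23) + 2*(-23)*(31 + 154)**2)/(-32) = -824494 - (1 - 18*185 - 18*185**2 + 2*185*(-23) + 2*(-23)*185**2)/32 = -824494 - (1 - 3330 - 18*34225 - 8510 + 2*(-23)*34225)/32 = -824494 - (1 - 3330 - 616050 - 8510 - 1574350)/32 = -824494 - 1/32*(-2202239) = -824494 + 2202239/32 = -24181569/32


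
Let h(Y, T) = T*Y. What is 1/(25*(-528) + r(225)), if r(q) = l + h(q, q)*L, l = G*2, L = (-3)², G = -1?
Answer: 1/442423 ≈ 2.2603e-6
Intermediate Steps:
L = 9
l = -2 (l = -1*2 = -2)
r(q) = -2 + 9*q² (r(q) = -2 + (q*q)*9 = -2 + q²*9 = -2 + 9*q²)
1/(25*(-528) + r(225)) = 1/(25*(-528) + (-2 + 9*225²)) = 1/(-13200 + (-2 + 9*50625)) = 1/(-13200 + (-2 + 455625)) = 1/(-13200 + 455623) = 1/442423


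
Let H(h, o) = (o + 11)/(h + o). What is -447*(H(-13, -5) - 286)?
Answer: 127991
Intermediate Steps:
H(h, o) = (11 + o)/(h + o)
-447*(H(-13, -5) - 286) = -447*((11 - 5)/(-13 - 5) - 286) = -447*(6/(-18) - 286) = -447*(-1/18*6 - 286) = -447*(-⅓ - 286) = -447*(-859/3) = 127991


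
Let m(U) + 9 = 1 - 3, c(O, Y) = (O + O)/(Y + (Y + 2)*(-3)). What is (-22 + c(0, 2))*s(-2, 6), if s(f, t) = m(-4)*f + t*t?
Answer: -1276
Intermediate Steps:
c(O, Y) = 2*O/(-6 - 2*Y) (c(O, Y) = (2*O)/(Y + (2 + Y)*(-3)) = (2*O)/(Y + (-6 - 3*Y)) = (2*O)/(-6 - 2*Y) = 2*O/(-6 - 2*Y))
m(U) = -11 (m(U) = -9 + (1 - 3) = -9 - 2 = -11)
s(f, t) = t**2 - 11*f (s(f, t) = -11*f + t*t = -11*f + t**2 = t**2 - 11*f)
(-22 + c(0, 2))*s(-2, 6) = (-22 - 1*0/(3 + 2))*(6**2 - 11*(-2)) = (-22 - 1*0/5)*(36 + 22) = (-22 - 1*0*1/5)*58 = (-22 + 0)*58 = -22*58 = -1276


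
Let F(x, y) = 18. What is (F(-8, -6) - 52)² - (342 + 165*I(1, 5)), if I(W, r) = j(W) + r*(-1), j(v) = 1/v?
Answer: 1474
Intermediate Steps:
j(v) = 1/v
I(W, r) = 1/W - r (I(W, r) = 1/W + r*(-1) = 1/W - r)
(F(-8, -6) - 52)² - (342 + 165*I(1, 5)) = (18 - 52)² - (342 + 165*(1/1 - 1*5)) = (-34)² - (342 + 165*(1 - 5)) = 1156 - (342 + 165*(-4)) = 1156 - (342 - 660) = 1156 - 1*(-318) = 1156 + 318 = 1474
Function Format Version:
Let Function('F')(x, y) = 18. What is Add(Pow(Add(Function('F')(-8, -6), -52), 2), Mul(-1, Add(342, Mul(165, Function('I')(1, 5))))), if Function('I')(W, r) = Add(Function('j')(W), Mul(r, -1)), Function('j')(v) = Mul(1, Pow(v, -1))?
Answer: 1474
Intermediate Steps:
Function('j')(v) = Pow(v, -1)
Function('I')(W, r) = Add(Pow(W, -1), Mul(-1, r)) (Function('I')(W, r) = Add(Pow(W, -1), Mul(r, -1)) = Add(Pow(W, -1), Mul(-1, r)))
Add(Pow(Add(Function('F')(-8, -6), -52), 2), Mul(-1, Add(342, Mul(165, Function('I')(1, 5))))) = Add(Pow(Add(18, -52), 2), Mul(-1, Add(342, Mul(165, Add(Pow(1, -1), Mul(-1, 5)))))) = Add(Pow(-34, 2), Mul(-1, Add(342, Mul(165, Add(1, -5))))) = Add(1156, Mul(-1, Add(342, Mul(165, -4)))) = Add(1156, Mul(-1, Add(342, -660))) = Add(1156, Mul(-1, -318)) = Add(1156, 318) = 1474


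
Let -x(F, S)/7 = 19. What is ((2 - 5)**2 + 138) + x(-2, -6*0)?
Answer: 14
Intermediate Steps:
x(F, S) = -133 (x(F, S) = -7*19 = -133)
((2 - 5)**2 + 138) + x(-2, -6*0) = ((2 - 5)**2 + 138) - 133 = ((-3)**2 + 138) - 133 = (9 + 138) - 133 = 147 - 133 = 14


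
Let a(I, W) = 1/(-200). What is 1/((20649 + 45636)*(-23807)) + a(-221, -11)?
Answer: -315609439/63121879800 ≈ -0.0050000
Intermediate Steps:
a(I, W) = -1/200
1/((20649 + 45636)*(-23807)) + a(-221, -11) = 1/((20649 + 45636)*(-23807)) - 1/200 = -1/23807/66285 - 1/200 = (1/66285)*(-1/23807) - 1/200 = -1/1578046995 - 1/200 = -315609439/63121879800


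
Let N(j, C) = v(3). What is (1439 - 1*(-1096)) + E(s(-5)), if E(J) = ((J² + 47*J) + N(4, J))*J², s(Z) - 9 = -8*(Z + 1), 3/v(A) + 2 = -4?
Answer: 12133485/2 ≈ 6.0667e+6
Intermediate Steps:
v(A) = -½ (v(A) = 3/(-2 - 4) = 3/(-6) = 3*(-⅙) = -½)
s(Z) = 1 - 8*Z (s(Z) = 9 - 8*(Z + 1) = 9 - 8*(1 + Z) = 9 + (-8 - 8*Z) = 1 - 8*Z)
N(j, C) = -½
E(J) = J²*(-½ + J² + 47*J) (E(J) = ((J² + 47*J) - ½)*J² = (-½ + J² + 47*J)*J² = J²*(-½ + J² + 47*J))
(1439 - 1*(-1096)) + E(s(-5)) = (1439 - 1*(-1096)) + (1 - 8*(-5))²*(-½ + (1 - 8*(-5))² + 47*(1 - 8*(-5))) = (1439 + 1096) + (1 + 40)²*(-½ + (1 + 40)² + 47*(1 + 40)) = 2535 + 41²*(-½ + 41² + 47*41) = 2535 + 1681*(-½ + 1681 + 1927) = 2535 + 1681*(7215/2) = 2535 + 12128415/2 = 12133485/2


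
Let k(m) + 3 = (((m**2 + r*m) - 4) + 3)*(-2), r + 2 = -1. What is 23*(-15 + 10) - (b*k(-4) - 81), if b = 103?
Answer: 5837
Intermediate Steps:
r = -3 (r = -2 - 1 = -3)
k(m) = -1 - 2*m**2 + 6*m (k(m) = -3 + (((m**2 - 3*m) - 4) + 3)*(-2) = -3 + ((-4 + m**2 - 3*m) + 3)*(-2) = -3 + (-1 + m**2 - 3*m)*(-2) = -3 + (2 - 2*m**2 + 6*m) = -1 - 2*m**2 + 6*m)
23*(-15 + 10) - (b*k(-4) - 81) = 23*(-15 + 10) - (103*(-1 - 2*(-4)**2 + 6*(-4)) - 81) = 23*(-5) - (103*(-1 - 2*16 - 24) - 81) = -115 - (103*(-1 - 32 - 24) - 81) = -115 - (103*(-57) - 81) = -115 - (-5871 - 81) = -115 - 1*(-5952) = -115 + 5952 = 5837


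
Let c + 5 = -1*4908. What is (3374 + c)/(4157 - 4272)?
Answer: 1539/115 ≈ 13.383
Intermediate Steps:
c = -4913 (c = -5 - 1*4908 = -5 - 4908 = -4913)
(3374 + c)/(4157 - 4272) = (3374 - 4913)/(4157 - 4272) = -1539/(-115) = -1539*(-1/115) = 1539/115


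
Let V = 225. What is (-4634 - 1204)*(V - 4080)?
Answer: 22505490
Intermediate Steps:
(-4634 - 1204)*(V - 4080) = (-4634 - 1204)*(225 - 4080) = -5838*(-3855) = 22505490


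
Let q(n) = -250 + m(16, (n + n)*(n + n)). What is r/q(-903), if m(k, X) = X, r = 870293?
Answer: 870293/3261386 ≈ 0.26685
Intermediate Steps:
q(n) = -250 + 4*n² (q(n) = -250 + (n + n)*(n + n) = -250 + (2*n)*(2*n) = -250 + 4*n²)
r/q(-903) = 870293/(-250 + 4*(-903)²) = 870293/(-250 + 4*815409) = 870293/(-250 + 3261636) = 870293/3261386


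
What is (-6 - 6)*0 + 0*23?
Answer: 0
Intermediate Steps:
(-6 - 6)*0 + 0*23 = -12*0 + 0 = 0 + 0 = 0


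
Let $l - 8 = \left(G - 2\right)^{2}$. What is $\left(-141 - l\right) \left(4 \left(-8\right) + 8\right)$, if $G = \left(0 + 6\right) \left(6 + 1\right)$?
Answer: $41976$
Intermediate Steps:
$G = 42$ ($G = 6 \cdot 7 = 42$)
$l = 1608$ ($l = 8 + \left(42 - 2\right)^{2} = 8 + 40^{2} = 8 + 1600 = 1608$)
$\left(-141 - l\right) \left(4 \left(-8\right) + 8\right) = \left(-141 - 1608\right) \left(4 \left(-8\right) + 8\right) = \left(-141 - 1608\right) \left(-32 + 8\right) = \left(-1749\right) \left(-24\right) = 41976$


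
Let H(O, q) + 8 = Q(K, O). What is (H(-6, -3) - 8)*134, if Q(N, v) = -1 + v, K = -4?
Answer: -3082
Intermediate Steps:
H(O, q) = -9 + O (H(O, q) = -8 + (-1 + O) = -9 + O)
(H(-6, -3) - 8)*134 = ((-9 - 6) - 8)*134 = (-15 - 8)*134 = -23*134 = -3082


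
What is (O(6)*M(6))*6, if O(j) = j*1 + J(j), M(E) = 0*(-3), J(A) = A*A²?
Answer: 0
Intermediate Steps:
J(A) = A³
M(E) = 0
O(j) = j + j³ (O(j) = j*1 + j³ = j + j³)
(O(6)*M(6))*6 = ((6 + 6³)*0)*6 = ((6 + 216)*0)*6 = (222*0)*6 = 0*6 = 0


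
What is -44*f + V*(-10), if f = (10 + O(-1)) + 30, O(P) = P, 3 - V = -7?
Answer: -1816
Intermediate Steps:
V = 10 (V = 3 - 1*(-7) = 3 + 7 = 10)
f = 39 (f = (10 - 1) + 30 = 9 + 30 = 39)
-44*f + V*(-10) = -44*39 + 10*(-10) = -1716 - 100 = -1816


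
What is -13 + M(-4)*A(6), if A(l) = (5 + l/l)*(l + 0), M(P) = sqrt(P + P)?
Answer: -13 + 72*I*sqrt(2) ≈ -13.0 + 101.82*I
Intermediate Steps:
M(P) = sqrt(2)*sqrt(P) (M(P) = sqrt(2*P) = sqrt(2)*sqrt(P))
A(l) = 6*l (A(l) = (5 + 1)*l = 6*l)
-13 + M(-4)*A(6) = -13 + (sqrt(2)*sqrt(-4))*(6*6) = -13 + (sqrt(2)*(2*I))*36 = -13 + (2*I*sqrt(2))*36 = -13 + 72*I*sqrt(2)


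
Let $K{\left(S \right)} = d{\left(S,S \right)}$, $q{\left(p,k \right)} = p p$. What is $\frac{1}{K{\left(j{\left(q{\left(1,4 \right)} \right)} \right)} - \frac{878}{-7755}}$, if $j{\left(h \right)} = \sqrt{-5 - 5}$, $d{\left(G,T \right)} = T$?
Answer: $\frac{3404445}{301085567} - \frac{60140025 i \sqrt{10}}{602171134} \approx 0.011307 - 0.31582 i$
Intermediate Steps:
$q{\left(p,k \right)} = p^{2}$
$j{\left(h \right)} = i \sqrt{10}$ ($j{\left(h \right)} = \sqrt{-10} = i \sqrt{10}$)
$K{\left(S \right)} = S$
$\frac{1}{K{\left(j{\left(q{\left(1,4 \right)} \right)} \right)} - \frac{878}{-7755}} = \frac{1}{i \sqrt{10} - \frac{878}{-7755}} = \frac{1}{i \sqrt{10} - - \frac{878}{7755}} = \frac{1}{i \sqrt{10} + \frac{878}{7755}} = \frac{1}{\frac{878}{7755} + i \sqrt{10}}$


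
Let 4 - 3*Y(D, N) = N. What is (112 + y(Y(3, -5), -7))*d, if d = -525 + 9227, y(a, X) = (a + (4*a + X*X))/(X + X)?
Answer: 6543904/7 ≈ 9.3484e+5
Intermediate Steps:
Y(D, N) = 4/3 - N/3
y(a, X) = (X² + 5*a)/(2*X) (y(a, X) = (a + (4*a + X²))/((2*X)) = (a + (X² + 4*a))*(1/(2*X)) = (X² + 5*a)*(1/(2*X)) = (X² + 5*a)/(2*X))
d = 8702
(112 + y(Y(3, -5), -7))*d = (112 + (½)*((-7)² + 5*(4/3 - ⅓*(-5)))/(-7))*8702 = (112 + (½)*(-⅐)*(49 + 5*(4/3 + 5/3)))*8702 = (112 + (½)*(-⅐)*(49 + 5*3))*8702 = (112 + (½)*(-⅐)*(49 + 15))*8702 = (112 + (½)*(-⅐)*64)*8702 = (112 - 32/7)*8702 = (752/7)*8702 = 6543904/7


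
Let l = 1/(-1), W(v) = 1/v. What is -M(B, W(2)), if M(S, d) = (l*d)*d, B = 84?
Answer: ¼ ≈ 0.25000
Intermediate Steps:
l = -1
M(S, d) = -d² (M(S, d) = (-d)*d = -d²)
-M(B, W(2)) = -(-1)*(1/2)² = -(-1)*(½)² = -(-1)/4 = -1*(-¼) = ¼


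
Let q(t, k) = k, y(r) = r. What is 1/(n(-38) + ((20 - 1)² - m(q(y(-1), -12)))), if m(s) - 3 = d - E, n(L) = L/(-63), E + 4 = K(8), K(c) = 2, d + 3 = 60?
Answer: 63/18875 ≈ 0.0033377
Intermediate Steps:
d = 57 (d = -3 + 60 = 57)
E = -2 (E = -4 + 2 = -2)
n(L) = -L/63 (n(L) = L*(-1/63) = -L/63)
m(s) = 62 (m(s) = 3 + (57 - 1*(-2)) = 3 + (57 + 2) = 3 + 59 = 62)
1/(n(-38) + ((20 - 1)² - m(q(y(-1), -12)))) = 1/(-1/63*(-38) + ((20 - 1)² - 1*62)) = 1/(38/63 + (19² - 62)) = 1/(38/63 + (361 - 62)) = 1/(38/63 + 299) = 1/(18875/63) = 63/18875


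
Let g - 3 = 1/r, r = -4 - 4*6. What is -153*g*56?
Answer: -25398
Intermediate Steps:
r = -28 (r = -4 - 24 = -28)
g = 83/28 (g = 3 + 1/(-28) = 3 - 1/28 = 83/28 ≈ 2.9643)
-153*g*56 = -153*83/28*56 = -12699/28*56 = -25398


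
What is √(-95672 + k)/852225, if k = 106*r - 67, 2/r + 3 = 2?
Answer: I*√95951/852225 ≈ 0.00036347*I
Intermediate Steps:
r = -2 (r = 2/(-3 + 2) = 2/(-1) = 2*(-1) = -2)
k = -279 (k = 106*(-2) - 67 = -212 - 67 = -279)
√(-95672 + k)/852225 = √(-95672 - 279)/852225 = √(-95951)*(1/852225) = (I*√95951)*(1/852225) = I*√95951/852225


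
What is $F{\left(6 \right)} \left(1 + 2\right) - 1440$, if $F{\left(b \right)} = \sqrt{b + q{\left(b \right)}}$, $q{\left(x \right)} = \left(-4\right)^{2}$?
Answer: $-1440 + 3 \sqrt{22} \approx -1425.9$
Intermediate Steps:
$q{\left(x \right)} = 16$
$F{\left(b \right)} = \sqrt{16 + b}$ ($F{\left(b \right)} = \sqrt{b + 16} = \sqrt{16 + b}$)
$F{\left(6 \right)} \left(1 + 2\right) - 1440 = \sqrt{16 + 6} \left(1 + 2\right) - 1440 = \sqrt{22} \cdot 3 - 1440 = 3 \sqrt{22} - 1440 = -1440 + 3 \sqrt{22}$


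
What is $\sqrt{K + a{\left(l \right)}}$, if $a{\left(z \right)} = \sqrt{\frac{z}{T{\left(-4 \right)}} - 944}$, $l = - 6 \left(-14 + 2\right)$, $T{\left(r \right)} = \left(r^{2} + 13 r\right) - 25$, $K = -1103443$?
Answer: $\frac{\sqrt{-4105911403 + 122 i \sqrt{879254}}}{61} \approx 0.014634 + 1050.4 i$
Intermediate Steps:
$T{\left(r \right)} = -25 + r^{2} + 13 r$
$l = 72$ ($l = \left(-6\right) \left(-12\right) = 72$)
$a{\left(z \right)} = \sqrt{-944 - \frac{z}{61}}$ ($a{\left(z \right)} = \sqrt{\frac{z}{-25 + \left(-4\right)^{2} + 13 \left(-4\right)} - 944} = \sqrt{\frac{z}{-25 + 16 - 52} - 944} = \sqrt{\frac{z}{-61} - 944} = \sqrt{z \left(- \frac{1}{61}\right) - 944} = \sqrt{- \frac{z}{61} - 944} = \sqrt{-944 - \frac{z}{61}}$)
$\sqrt{K + a{\left(l \right)}} = \sqrt{-1103443 + \frac{\sqrt{-3512624 - 4392}}{61}} = \sqrt{-1103443 + \frac{\sqrt{-3517016}}{61}} = \sqrt{-1103443 + \frac{2 i \sqrt{879254}}{61}}$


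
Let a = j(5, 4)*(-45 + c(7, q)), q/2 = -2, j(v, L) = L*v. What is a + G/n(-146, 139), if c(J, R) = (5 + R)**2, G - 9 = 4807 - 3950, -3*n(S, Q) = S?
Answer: -62941/73 ≈ -862.21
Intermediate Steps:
n(S, Q) = -S/3
G = 866 (G = 9 + (4807 - 3950) = 9 + 857 = 866)
q = -4 (q = 2*(-2) = -4)
a = -880 (a = (4*5)*(-45 + (5 - 4)**2) = 20*(-45 + 1**2) = 20*(-45 + 1) = 20*(-44) = -880)
a + G/n(-146, 139) = -880 + 866/((-1/3*(-146))) = -880 + 866/(146/3) = -880 + 866*(3/146) = -880 + 1299/73 = -62941/73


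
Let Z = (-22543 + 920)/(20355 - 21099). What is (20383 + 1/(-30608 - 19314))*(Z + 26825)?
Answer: 20330264165307875/37141968 ≈ 5.4737e+8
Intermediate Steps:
Z = 21623/744 (Z = -21623/(-744) = -21623*(-1/744) = 21623/744 ≈ 29.063)
(20383 + 1/(-30608 - 19314))*(Z + 26825) = (20383 + 1/(-30608 - 19314))*(21623/744 + 26825) = (20383 + 1/(-49922))*(19979423/744) = (20383 - 1/49922)*(19979423/744) = (1017560125/49922)*(19979423/744) = 20330264165307875/37141968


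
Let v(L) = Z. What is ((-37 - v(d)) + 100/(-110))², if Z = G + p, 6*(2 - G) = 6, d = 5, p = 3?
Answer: 212521/121 ≈ 1756.4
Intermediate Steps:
G = 1 (G = 2 - ⅙*6 = 2 - 1 = 1)
Z = 4 (Z = 1 + 3 = 4)
v(L) = 4
((-37 - v(d)) + 100/(-110))² = ((-37 - 1*4) + 100/(-110))² = ((-37 - 4) + 100*(-1/110))² = (-41 - 10/11)² = (-461/11)² = 212521/121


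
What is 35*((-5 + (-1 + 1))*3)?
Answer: -525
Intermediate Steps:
35*((-5 + (-1 + 1))*3) = 35*((-5 + 0)*3) = 35*(-5*3) = 35*(-15) = -525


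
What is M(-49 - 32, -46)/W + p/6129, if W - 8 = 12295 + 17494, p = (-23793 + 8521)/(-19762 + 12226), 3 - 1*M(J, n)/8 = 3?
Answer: 1909/5773518 ≈ 0.00033065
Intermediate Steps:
M(J, n) = 0 (M(J, n) = 24 - 8*3 = 24 - 24 = 0)
p = 1909/942 (p = -15272/(-7536) = -15272*(-1/7536) = 1909/942 ≈ 2.0265)
W = 29797 (W = 8 + (12295 + 17494) = 8 + 29789 = 29797)
M(-49 - 32, -46)/W + p/6129 = 0/29797 + (1909/942)/6129 = 0*(1/29797) + (1909/942)*(1/6129) = 0 + 1909/5773518 = 1909/5773518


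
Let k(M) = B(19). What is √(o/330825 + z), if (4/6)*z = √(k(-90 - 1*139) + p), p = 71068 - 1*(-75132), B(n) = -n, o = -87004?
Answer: √(-4605295728 + 26266843350*√146181)/132330 ≈ 23.942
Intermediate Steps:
k(M) = -19 (k(M) = -1*19 = -19)
p = 146200 (p = 71068 + 75132 = 146200)
z = 3*√146181/2 (z = 3*√(-19 + 146200)/2 = 3*√146181/2 ≈ 573.50)
√(o/330825 + z) = √(-87004/330825 + 3*√146181/2)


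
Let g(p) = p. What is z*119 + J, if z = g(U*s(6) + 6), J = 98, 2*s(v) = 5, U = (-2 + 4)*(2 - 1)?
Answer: 1407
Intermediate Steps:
U = 2 (U = 2*1 = 2)
s(v) = 5/2 (s(v) = (½)*5 = 5/2)
z = 11 (z = 2*(5/2) + 6 = 5 + 6 = 11)
z*119 + J = 11*119 + 98 = 1309 + 98 = 1407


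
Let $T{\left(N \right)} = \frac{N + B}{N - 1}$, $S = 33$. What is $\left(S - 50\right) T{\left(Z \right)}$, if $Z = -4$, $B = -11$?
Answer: $-51$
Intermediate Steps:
$T{\left(N \right)} = \frac{-11 + N}{-1 + N}$ ($T{\left(N \right)} = \frac{N - 11}{N - 1} = \frac{-11 + N}{-1 + N}$)
$\left(S - 50\right) T{\left(Z \right)} = \left(33 - 50\right) \frac{-11 - 4}{-1 - 4} = - 17 \frac{1}{-5} \left(-15\right) = - 17 \left(\left(- \frac{1}{5}\right) \left(-15\right)\right) = \left(-17\right) 3 = -51$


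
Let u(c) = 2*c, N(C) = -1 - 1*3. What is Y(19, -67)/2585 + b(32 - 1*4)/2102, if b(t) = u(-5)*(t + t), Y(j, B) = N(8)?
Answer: -728004/2716835 ≈ -0.26796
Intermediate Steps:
N(C) = -4 (N(C) = -1 - 3 = -4)
Y(j, B) = -4
b(t) = -20*t (b(t) = (2*(-5))*(t + t) = -20*t)
Y(19, -67)/2585 + b(32 - 1*4)/2102 = -4/2585 - 20*(32 - 1*4)/2102 = -4*1/2585 - 20*(32 - 4)*(1/2102) = -4/2585 - 20*28*(1/2102) = -4/2585 - 560*1/2102 = -4/2585 - 280/1051 = -728004/2716835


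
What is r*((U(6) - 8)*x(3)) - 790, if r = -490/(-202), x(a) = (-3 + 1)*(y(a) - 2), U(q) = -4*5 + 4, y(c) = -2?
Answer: -126830/101 ≈ -1255.7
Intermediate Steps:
U(q) = -16 (U(q) = -20 + 4 = -16)
x(a) = 8 (x(a) = (-3 + 1)*(-2 - 2) = -2*(-4) = 8)
r = 245/101 (r = -490*(-1/202) = 245/101 ≈ 2.4257)
r*((U(6) - 8)*x(3)) - 790 = 245*((-16 - 8)*8)/101 - 790 = 245*(-24*8)/101 - 790 = (245/101)*(-192) - 790 = -47040/101 - 790 = -126830/101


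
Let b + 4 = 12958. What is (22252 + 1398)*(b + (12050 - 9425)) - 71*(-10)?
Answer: 368444060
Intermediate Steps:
b = 12954 (b = -4 + 12958 = 12954)
(22252 + 1398)*(b + (12050 - 9425)) - 71*(-10) = (22252 + 1398)*(12954 + (12050 - 9425)) - 71*(-10) = 23650*(12954 + 2625) + 710 = 23650*15579 + 710 = 368443350 + 710 = 368444060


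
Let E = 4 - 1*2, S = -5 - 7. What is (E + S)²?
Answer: 100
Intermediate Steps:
S = -12
E = 2 (E = 4 - 2 = 2)
(E + S)² = (2 - 12)² = (-10)² = 100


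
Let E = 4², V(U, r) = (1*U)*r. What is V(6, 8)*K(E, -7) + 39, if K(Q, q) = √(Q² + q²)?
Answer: 39 + 48*√305 ≈ 877.28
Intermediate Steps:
V(U, r) = U*r
E = 16
V(6, 8)*K(E, -7) + 39 = (6*8)*√(16² + (-7)²) + 39 = 48*√(256 + 49) + 39 = 48*√305 + 39 = 39 + 48*√305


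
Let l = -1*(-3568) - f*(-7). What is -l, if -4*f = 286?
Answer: -6135/2 ≈ -3067.5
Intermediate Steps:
f = -143/2 (f = -1/4*286 = -143/2 ≈ -71.500)
l = 6135/2 (l = -1*(-3568) - (-143)*(-7)/2 = 3568 - 1*1001/2 = 3568 - 1001/2 = 6135/2 ≈ 3067.5)
-l = -1*6135/2 = -6135/2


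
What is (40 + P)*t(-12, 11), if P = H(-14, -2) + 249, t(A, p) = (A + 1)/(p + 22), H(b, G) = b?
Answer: -275/3 ≈ -91.667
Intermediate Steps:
t(A, p) = (1 + A)/(22 + p)
P = 235 (P = -14 + 249 = 235)
(40 + P)*t(-12, 11) = (40 + 235)*((1 - 12)/(22 + 11)) = 275*(-11/33) = 275*((1/33)*(-11)) = 275*(-⅓) = -275/3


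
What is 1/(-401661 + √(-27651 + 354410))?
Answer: -401661/161331232162 - √326759/161331232162 ≈ -2.4932e-6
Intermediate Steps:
1/(-401661 + √(-27651 + 354410)) = 1/(-401661 + √326759)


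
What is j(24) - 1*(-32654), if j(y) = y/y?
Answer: 32655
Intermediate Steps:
j(y) = 1
j(24) - 1*(-32654) = 1 - 1*(-32654) = 1 + 32654 = 32655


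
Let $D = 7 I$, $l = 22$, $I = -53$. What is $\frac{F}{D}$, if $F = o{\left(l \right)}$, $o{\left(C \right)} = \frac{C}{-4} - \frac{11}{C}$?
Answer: $\frac{6}{371} \approx 0.016172$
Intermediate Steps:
$o{\left(C \right)} = - \frac{11}{C} - \frac{C}{4}$ ($o{\left(C \right)} = C \left(- \frac{1}{4}\right) - \frac{11}{C} = - \frac{C}{4} - \frac{11}{C} = - \frac{11}{C} - \frac{C}{4}$)
$D = -371$ ($D = 7 \left(-53\right) = -371$)
$F = -6$ ($F = - \frac{11}{22} - \frac{11}{2} = \left(-11\right) \frac{1}{22} - \frac{11}{2} = - \frac{1}{2} - \frac{11}{2} = -6$)
$\frac{F}{D} = - \frac{6}{-371} = \left(-6\right) \left(- \frac{1}{371}\right) = \frac{6}{371}$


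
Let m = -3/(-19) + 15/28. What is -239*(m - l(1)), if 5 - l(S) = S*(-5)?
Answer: 1183289/532 ≈ 2224.2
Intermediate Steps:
m = 369/532 (m = -3*(-1/19) + 15*(1/28) = 3/19 + 15/28 = 369/532 ≈ 0.69361)
l(S) = 5 + 5*S (l(S) = 5 - S*(-5) = 5 - (-5)*S = 5 + 5*S)
-239*(m - l(1)) = -239*(369/532 - (5 + 5*1)) = -239*(369/532 - (5 + 5)) = -239*(369/532 - 1*10) = -239*(369/532 - 10) = -239*(-4951/532) = 1183289/532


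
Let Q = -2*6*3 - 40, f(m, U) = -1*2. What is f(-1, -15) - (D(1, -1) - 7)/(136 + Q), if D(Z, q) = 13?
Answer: -21/10 ≈ -2.1000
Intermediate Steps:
f(m, U) = -2
Q = -76 (Q = -12*3 - 40 = -36 - 40 = -76)
f(-1, -15) - (D(1, -1) - 7)/(136 + Q) = -2 - (13 - 7)/(136 - 76) = -2 - 6/60 = -2 - 1*⅒ = -2 - ⅒ = -21/10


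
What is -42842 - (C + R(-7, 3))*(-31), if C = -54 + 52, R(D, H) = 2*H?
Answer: -42718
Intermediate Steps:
C = -2
-42842 - (C + R(-7, 3))*(-31) = -42842 - (-2 + 2*3)*(-31) = -42842 - (-2 + 6)*(-31) = -42842 - 4*(-31) = -42842 - 1*(-124) = -42842 + 124 = -42718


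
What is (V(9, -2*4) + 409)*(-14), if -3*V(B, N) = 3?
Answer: -5712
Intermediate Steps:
V(B, N) = -1 (V(B, N) = -1/3*3 = -1)
(V(9, -2*4) + 409)*(-14) = (-1 + 409)*(-14) = 408*(-14) = -5712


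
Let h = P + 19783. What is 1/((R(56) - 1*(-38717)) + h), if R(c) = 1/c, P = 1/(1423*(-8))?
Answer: 9961/582718677 ≈ 1.7094e-5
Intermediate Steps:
P = -1/11384 (P = 1/(-11384) = -1/11384 ≈ -8.7843e-5)
h = 225209671/11384 (h = -1/11384 + 19783 = 225209671/11384 ≈ 19783.)
1/((R(56) - 1*(-38717)) + h) = 1/((1/56 - 1*(-38717)) + 225209671/11384) = 1/((1/56 + 38717) + 225209671/11384) = 1/(2168153/56 + 225209671/11384) = 1/(582718677/9961) = 9961/582718677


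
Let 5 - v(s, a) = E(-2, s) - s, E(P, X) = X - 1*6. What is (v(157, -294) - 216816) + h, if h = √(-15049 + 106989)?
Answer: -216805 + 2*√22985 ≈ -2.1650e+5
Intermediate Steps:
E(P, X) = -6 + X (E(P, X) = X - 6 = -6 + X)
h = 2*√22985 (h = √91940 = 2*√22985 ≈ 303.22)
v(s, a) = 11 (v(s, a) = 5 - ((-6 + s) - s) = 5 - 1*(-6) = 5 + 6 = 11)
(v(157, -294) - 216816) + h = (11 - 216816) + 2*√22985 = -216805 + 2*√22985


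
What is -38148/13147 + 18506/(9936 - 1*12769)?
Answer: -351371666/37245451 ≈ -9.4339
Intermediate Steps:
-38148/13147 + 18506/(9936 - 1*12769) = -38148*1/13147 + 18506/(9936 - 12769) = -38148/13147 + 18506/(-2833) = -38148/13147 + 18506*(-1/2833) = -38148/13147 - 18506/2833 = -351371666/37245451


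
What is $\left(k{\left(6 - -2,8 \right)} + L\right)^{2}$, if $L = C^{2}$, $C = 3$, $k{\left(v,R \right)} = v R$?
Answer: $5329$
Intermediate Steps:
$k{\left(v,R \right)} = R v$
$L = 9$ ($L = 3^{2} = 9$)
$\left(k{\left(6 - -2,8 \right)} + L\right)^{2} = \left(8 \left(6 - -2\right) + 9\right)^{2} = \left(8 \left(6 + 2\right) + 9\right)^{2} = \left(8 \cdot 8 + 9\right)^{2} = \left(64 + 9\right)^{2} = 73^{2} = 5329$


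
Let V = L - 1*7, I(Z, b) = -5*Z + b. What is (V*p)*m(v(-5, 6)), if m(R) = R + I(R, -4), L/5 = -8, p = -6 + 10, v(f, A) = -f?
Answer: 4512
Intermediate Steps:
p = 4
L = -40 (L = 5*(-8) = -40)
I(Z, b) = b - 5*Z
m(R) = -4 - 4*R (m(R) = R + (-4 - 5*R) = -4 - 4*R)
V = -47 (V = -40 - 1*7 = -40 - 7 = -47)
(V*p)*m(v(-5, 6)) = (-47*4)*(-4 - (-4)*(-5)) = -188*(-4 - 4*5) = -188*(-4 - 20) = -188*(-24) = 4512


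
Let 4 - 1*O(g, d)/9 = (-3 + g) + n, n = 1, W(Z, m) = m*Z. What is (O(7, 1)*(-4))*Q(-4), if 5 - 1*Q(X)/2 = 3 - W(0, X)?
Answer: 144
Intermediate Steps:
W(Z, m) = Z*m
Q(X) = 4 (Q(X) = 10 - 2*(3 - 0*X) = 10 - 2*(3 - 1*0) = 10 - 2*(3 + 0) = 10 - 2*3 = 10 - 6 = 4)
O(g, d) = 54 - 9*g (O(g, d) = 36 - 9*((-3 + g) + 1) = 36 - 9*(-2 + g) = 36 + (18 - 9*g) = 54 - 9*g)
(O(7, 1)*(-4))*Q(-4) = ((54 - 9*7)*(-4))*4 = ((54 - 63)*(-4))*4 = -9*(-4)*4 = 36*4 = 144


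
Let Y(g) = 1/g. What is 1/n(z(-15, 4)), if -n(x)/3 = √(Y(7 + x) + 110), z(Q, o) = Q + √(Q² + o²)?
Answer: -√(-8 + √241)/(3*√(-879 + 110*√241)) ≈ -0.031763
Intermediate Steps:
n(x) = -3*√(110 + 1/(7 + x)) (n(x) = -3*√(1/(7 + x) + 110) = -3*√(110 + 1/(7 + x)))
1/n(z(-15, 4)) = 1/(-3*√(771 + 110*(-15 + √((-15)² + 4²)))/√(7 + (-15 + √((-15)² + 4²)))) = 1/(-3*√(771 + 110*(-15 + √(225 + 16)))/√(7 + (-15 + √(225 + 16)))) = 1/(-3*√(771 + 110*(-15 + √241))/√(7 + (-15 + √241))) = 1/(-3*√(771 + (-1650 + 110*√241))/√(-8 + √241)) = 1/(-3*√(-879 + 110*√241)/√(-8 + √241)) = -√(-8 + √241)/(3*√(-879 + 110*√241))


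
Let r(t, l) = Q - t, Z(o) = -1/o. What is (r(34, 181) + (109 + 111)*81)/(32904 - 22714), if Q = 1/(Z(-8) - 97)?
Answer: 6892071/3948625 ≈ 1.7454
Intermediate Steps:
Q = -8/775 (Q = 1/(-1/(-8) - 97) = 1/(-1*(-⅛) - 97) = 1/(⅛ - 97) = 1/(-775/8) = -8/775 ≈ -0.010323)
r(t, l) = -8/775 - t
(r(34, 181) + (109 + 111)*81)/(32904 - 22714) = ((-8/775 - 1*34) + (109 + 111)*81)/(32904 - 22714) = ((-8/775 - 34) + 220*81)/10190 = (-26358/775 + 17820)*(1/10190) = (13784142/775)*(1/10190) = 6892071/3948625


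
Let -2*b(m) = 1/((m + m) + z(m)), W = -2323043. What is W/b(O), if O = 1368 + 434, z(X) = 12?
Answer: 16800246976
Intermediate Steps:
O = 1802
b(m) = -1/(2*(12 + 2*m)) (b(m) = -1/(2*((m + m) + 12)) = -1/(2*(2*m + 12)) = -1/(2*(12 + 2*m)))
W/b(O) = -2323043/((-1/(24 + 4*1802))) = -2323043/((-1/(24 + 7208))) = -2323043/((-1/7232)) = -2323043/((-1*1/7232)) = -2323043/(-1/7232) = -2323043*(-7232) = 16800246976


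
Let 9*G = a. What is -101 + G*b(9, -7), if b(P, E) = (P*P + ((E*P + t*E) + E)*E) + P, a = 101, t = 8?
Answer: 10807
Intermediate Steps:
G = 101/9 (G = (⅑)*101 = 101/9 ≈ 11.222)
b(P, E) = P + P² + E*(9*E + E*P) (b(P, E) = (P*P + ((E*P + 8*E) + E)*E) + P = (P² + ((8*E + E*P) + E)*E) + P = (P² + (9*E + E*P)*E) + P = (P² + E*(9*E + E*P)) + P = P + P² + E*(9*E + E*P))
-101 + G*b(9, -7) = -101 + 101*(9 + 9² + 9*(-7)² + 9*(-7)²)/9 = -101 + 101*(9 + 81 + 9*49 + 9*49)/9 = -101 + 101*(9 + 81 + 441 + 441)/9 = -101 + (101/9)*972 = -101 + 10908 = 10807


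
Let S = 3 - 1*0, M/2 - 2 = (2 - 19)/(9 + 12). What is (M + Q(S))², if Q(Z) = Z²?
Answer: 57121/441 ≈ 129.53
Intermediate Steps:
M = 50/21 (M = 4 + 2*((2 - 19)/(9 + 12)) = 4 + 2*(-17/21) = 4 - 34/21 = 50/21 ≈ 2.3810)
S = 3 (S = 3 + 0 = 3)
(M + Q(S))² = (50/21 + 3²)² = (50/21 + 9)² = (239/21)² = 57121/441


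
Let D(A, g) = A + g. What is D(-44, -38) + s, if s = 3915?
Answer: 3833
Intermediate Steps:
D(-44, -38) + s = (-44 - 38) + 3915 = -82 + 3915 = 3833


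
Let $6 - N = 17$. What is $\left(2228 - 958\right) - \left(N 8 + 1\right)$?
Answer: $1357$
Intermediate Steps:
$N = -11$ ($N = 6 - 17 = -11$)
$\left(2228 - 958\right) - \left(N 8 + 1\right) = \left(2228 - 958\right) - \left(\left(-11\right) 8 + 1\right) = \left(2228 - 958\right) - \left(-88 + 1\right) = 1270 - -87 = 1270 + 87 = 1357$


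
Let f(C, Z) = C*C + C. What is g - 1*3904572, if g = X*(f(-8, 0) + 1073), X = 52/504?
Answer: -491961395/126 ≈ -3.9045e+6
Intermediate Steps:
f(C, Z) = C + C² (f(C, Z) = C² + C = C + C²)
X = 13/126 (X = 52*(1/504) = 13/126 ≈ 0.10317)
g = 14677/126 (g = 13*(-8*(1 - 8) + 1073)/126 = 13*(-8*(-7) + 1073)/126 = 13*(56 + 1073)/126 = (13/126)*1129 = 14677/126 ≈ 116.48)
g - 1*3904572 = 14677/126 - 1*3904572 = 14677/126 - 3904572 = -491961395/126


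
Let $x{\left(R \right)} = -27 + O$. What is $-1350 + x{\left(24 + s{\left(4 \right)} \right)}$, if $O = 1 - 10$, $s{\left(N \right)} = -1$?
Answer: $-1386$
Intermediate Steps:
$O = -9$ ($O = 1 - 10 = -9$)
$x{\left(R \right)} = -36$ ($x{\left(R \right)} = -27 - 9 = -36$)
$-1350 + x{\left(24 + s{\left(4 \right)} \right)} = -1350 - 36 = -1386$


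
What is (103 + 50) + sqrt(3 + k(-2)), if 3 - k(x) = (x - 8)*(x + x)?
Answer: 153 + I*sqrt(34) ≈ 153.0 + 5.831*I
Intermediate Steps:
k(x) = 3 - 2*x*(-8 + x) (k(x) = 3 - (x - 8)*(x + x) = 3 - (-8 + x)*2*x = 3 - 2*x*(-8 + x))
(103 + 50) + sqrt(3 + k(-2)) = (103 + 50) + sqrt(3 + (3 - 2*(-2)**2 + 16*(-2))) = 153 + sqrt(3 + (3 - 2*4 - 32)) = 153 + sqrt(3 + (3 - 8 - 32)) = 153 + sqrt(3 - 37) = 153 + sqrt(-34) = 153 + I*sqrt(34)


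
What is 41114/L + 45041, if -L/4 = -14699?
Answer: 1324135875/29398 ≈ 45042.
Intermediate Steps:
L = 58796 (L = -4*(-14699) = 58796)
41114/L + 45041 = 41114/58796 + 45041 = 41114*(1/58796) + 45041 = 20557/29398 + 45041 = 1324135875/29398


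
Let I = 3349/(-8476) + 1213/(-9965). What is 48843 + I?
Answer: 4125399261447/84463340 ≈ 48843.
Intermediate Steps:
I = -43654173/84463340 (I = 3349*(-1/8476) + 1213*(-1/9965) = -3349/8476 - 1213/9965 = -43654173/84463340 ≈ -0.51684)
48843 + I = 48843 - 43654173/84463340 = 4125399261447/84463340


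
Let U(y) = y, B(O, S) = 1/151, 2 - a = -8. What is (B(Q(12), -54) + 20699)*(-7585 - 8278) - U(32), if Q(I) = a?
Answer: -49580604482/151 ≈ -3.2835e+8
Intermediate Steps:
a = 10 (a = 2 - 1*(-8) = 2 + 8 = 10)
Q(I) = 10
B(O, S) = 1/151
(B(Q(12), -54) + 20699)*(-7585 - 8278) - U(32) = (1/151 + 20699)*(-7585 - 8278) - 1*32 = (3125550/151)*(-15863) - 32 = -49580599650/151 - 32 = -49580604482/151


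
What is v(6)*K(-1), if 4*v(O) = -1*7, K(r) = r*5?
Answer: 35/4 ≈ 8.7500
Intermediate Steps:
K(r) = 5*r
v(O) = -7/4 (v(O) = (-1*7)/4 = (¼)*(-7) = -7/4)
v(6)*K(-1) = -35*(-1)/4 = -7/4*(-5) = 35/4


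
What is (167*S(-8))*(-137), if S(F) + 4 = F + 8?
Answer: 91516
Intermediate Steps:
S(F) = 4 + F (S(F) = -4 + (F + 8) = -4 + (8 + F) = 4 + F)
(167*S(-8))*(-137) = (167*(4 - 8))*(-137) = (167*(-4))*(-137) = -668*(-137) = 91516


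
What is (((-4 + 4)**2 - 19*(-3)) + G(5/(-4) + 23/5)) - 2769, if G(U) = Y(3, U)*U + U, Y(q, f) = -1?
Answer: -2712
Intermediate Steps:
G(U) = 0 (G(U) = -U + U = 0)
(((-4 + 4)**2 - 19*(-3)) + G(5/(-4) + 23/5)) - 2769 = (((-4 + 4)**2 - 19*(-3)) + 0) - 2769 = ((0**2 + 57) + 0) - 2769 = ((0 + 57) + 0) - 2769 = (57 + 0) - 2769 = 57 - 2769 = -2712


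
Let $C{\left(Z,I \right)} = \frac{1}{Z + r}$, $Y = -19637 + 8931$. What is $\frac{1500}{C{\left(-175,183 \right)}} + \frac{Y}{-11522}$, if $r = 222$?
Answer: $\frac{406155853}{5761} \approx 70501.0$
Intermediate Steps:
$Y = -10706$
$C{\left(Z,I \right)} = \frac{1}{222 + Z}$ ($C{\left(Z,I \right)} = \frac{1}{Z + 222} = \frac{1}{222 + Z}$)
$\frac{1500}{C{\left(-175,183 \right)}} + \frac{Y}{-11522} = \frac{1500}{\frac{1}{222 - 175}} - \frac{10706}{-11522} = \frac{1500}{\frac{1}{47}} - - \frac{5353}{5761} = 1500 \frac{1}{\frac{1}{47}} + \frac{5353}{5761} = 1500 \cdot 47 + \frac{5353}{5761} = 70500 + \frac{5353}{5761} = \frac{406155853}{5761}$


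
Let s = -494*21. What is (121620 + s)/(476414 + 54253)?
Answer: 37082/176889 ≈ 0.20963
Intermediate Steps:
s = -10374
(121620 + s)/(476414 + 54253) = (121620 - 10374)/(476414 + 54253) = 111246/530667 = 111246*(1/530667) = 37082/176889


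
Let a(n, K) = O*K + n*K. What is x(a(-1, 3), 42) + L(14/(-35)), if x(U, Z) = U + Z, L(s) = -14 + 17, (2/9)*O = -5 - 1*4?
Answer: -159/2 ≈ -79.500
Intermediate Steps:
O = -81/2 (O = 9*(-5 - 1*4)/2 = 9*(-5 - 4)/2 = (9/2)*(-9) = -81/2 ≈ -40.500)
a(n, K) = -81*K/2 + K*n (a(n, K) = -81*K/2 + n*K = -81*K/2 + K*n)
L(s) = 3
x(a(-1, 3), 42) + L(14/(-35)) = ((1/2)*3*(-81 + 2*(-1)) + 42) + 3 = ((1/2)*3*(-81 - 2) + 42) + 3 = ((1/2)*3*(-83) + 42) + 3 = (-249/2 + 42) + 3 = -165/2 + 3 = -159/2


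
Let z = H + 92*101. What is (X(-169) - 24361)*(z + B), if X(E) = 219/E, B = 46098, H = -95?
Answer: -227662122260/169 ≈ -1.3471e+9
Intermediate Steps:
z = 9197 (z = -95 + 92*101 = -95 + 9292 = 9197)
(X(-169) - 24361)*(z + B) = (219/(-169) - 24361)*(9197 + 46098) = (219*(-1/169) - 24361)*55295 = (-219/169 - 24361)*55295 = -4117228/169*55295 = -227662122260/169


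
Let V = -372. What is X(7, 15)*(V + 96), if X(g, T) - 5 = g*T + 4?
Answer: -31464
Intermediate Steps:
X(g, T) = 9 + T*g (X(g, T) = 5 + (g*T + 4) = 5 + (T*g + 4) = 5 + (4 + T*g) = 9 + T*g)
X(7, 15)*(V + 96) = (9 + 15*7)*(-372 + 96) = (9 + 105)*(-276) = 114*(-276) = -31464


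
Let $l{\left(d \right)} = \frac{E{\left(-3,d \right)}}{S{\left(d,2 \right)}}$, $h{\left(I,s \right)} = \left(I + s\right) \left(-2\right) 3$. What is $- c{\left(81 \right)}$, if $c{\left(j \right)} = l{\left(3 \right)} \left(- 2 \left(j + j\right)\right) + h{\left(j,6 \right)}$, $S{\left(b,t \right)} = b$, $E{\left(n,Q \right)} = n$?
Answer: $198$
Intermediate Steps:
$h{\left(I,s \right)} = - 6 I - 6 s$ ($h{\left(I,s \right)} = \left(- 2 I - 2 s\right) 3 = - 6 I - 6 s$)
$l{\left(d \right)} = - \frac{3}{d}$
$c{\left(j \right)} = -36 - 2 j$ ($c{\left(j \right)} = - \frac{3}{3} \left(- 2 \left(j + j\right)\right) - \left(36 + 6 j\right) = \left(-3\right) \frac{1}{3} \left(- 2 \cdot 2 j\right) - \left(36 + 6 j\right) = - \left(-4\right) j - \left(36 + 6 j\right) = 4 j - \left(36 + 6 j\right) = -36 - 2 j$)
$- c{\left(81 \right)} = - (-36 - 162) = \left(-1\right) \left(-198\right) = 198$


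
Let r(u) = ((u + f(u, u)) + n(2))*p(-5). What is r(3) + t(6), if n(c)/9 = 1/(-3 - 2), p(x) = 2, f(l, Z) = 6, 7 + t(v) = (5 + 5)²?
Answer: 537/5 ≈ 107.40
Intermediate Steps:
t(v) = 93 (t(v) = -7 + (5 + 5)² = -7 + 10² = -7 + 100 = 93)
n(c) = -9/5 (n(c) = 9/(-3 - 2) = 9/(-5) = 9*(-⅕) = -9/5)
r(u) = 42/5 + 2*u (r(u) = ((u + 6) - 9/5)*2 = ((6 + u) - 9/5)*2 = (21/5 + u)*2 = 42/5 + 2*u)
r(3) + t(6) = (42/5 + 2*3) + 93 = (42/5 + 6) + 93 = 72/5 + 93 = 537/5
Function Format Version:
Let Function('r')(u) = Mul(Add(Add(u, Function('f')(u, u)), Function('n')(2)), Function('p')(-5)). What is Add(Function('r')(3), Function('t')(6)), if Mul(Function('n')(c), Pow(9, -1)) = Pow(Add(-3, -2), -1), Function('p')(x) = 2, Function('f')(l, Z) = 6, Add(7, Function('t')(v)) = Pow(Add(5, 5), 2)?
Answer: Rational(537, 5) ≈ 107.40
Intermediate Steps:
Function('t')(v) = 93 (Function('t')(v) = Add(-7, Pow(Add(5, 5), 2)) = Add(-7, Pow(10, 2)) = Add(-7, 100) = 93)
Function('n')(c) = Rational(-9, 5) (Function('n')(c) = Mul(9, Pow(Add(-3, -2), -1)) = Mul(9, Pow(-5, -1)) = Mul(9, Rational(-1, 5)) = Rational(-9, 5))
Function('r')(u) = Add(Rational(42, 5), Mul(2, u)) (Function('r')(u) = Mul(Add(Add(u, 6), Rational(-9, 5)), 2) = Mul(Add(Add(6, u), Rational(-9, 5)), 2) = Mul(Add(Rational(21, 5), u), 2) = Add(Rational(42, 5), Mul(2, u)))
Add(Function('r')(3), Function('t')(6)) = Add(Add(Rational(42, 5), Mul(2, 3)), 93) = Add(Add(Rational(42, 5), 6), 93) = Add(Rational(72, 5), 93) = Rational(537, 5)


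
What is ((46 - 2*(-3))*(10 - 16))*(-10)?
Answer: 3120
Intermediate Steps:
((46 - 2*(-3))*(10 - 16))*(-10) = ((46 + 6)*(-6))*(-10) = (52*(-6))*(-10) = -312*(-10) = 3120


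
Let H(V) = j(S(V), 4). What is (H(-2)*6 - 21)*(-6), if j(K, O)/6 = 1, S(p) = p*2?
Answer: -90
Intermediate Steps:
S(p) = 2*p
j(K, O) = 6 (j(K, O) = 6*1 = 6)
H(V) = 6
(H(-2)*6 - 21)*(-6) = (6*6 - 21)*(-6) = (36 - 21)*(-6) = 15*(-6) = -90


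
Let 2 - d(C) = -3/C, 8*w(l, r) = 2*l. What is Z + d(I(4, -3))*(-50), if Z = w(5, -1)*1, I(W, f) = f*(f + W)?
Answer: -195/4 ≈ -48.750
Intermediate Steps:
w(l, r) = l/4 (w(l, r) = (2*l)/8 = l/4)
I(W, f) = f*(W + f)
d(C) = 2 + 3/C (d(C) = 2 - (-3)/C = 2 + 3/C)
Z = 5/4 (Z = ((¼)*5)*1 = (5/4)*1 = 5/4 ≈ 1.2500)
Z + d(I(4, -3))*(-50) = 5/4 + (2 + 3/((-3*(4 - 3))))*(-50) = 5/4 + (2 + 3/((-3*1)))*(-50) = 5/4 + (2 + 3/(-3))*(-50) = 5/4 + (2 + 3*(-⅓))*(-50) = 5/4 + (2 - 1)*(-50) = 5/4 + 1*(-50) = 5/4 - 50 = -195/4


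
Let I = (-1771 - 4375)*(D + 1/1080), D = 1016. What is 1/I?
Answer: -540/3371944513 ≈ -1.6014e-7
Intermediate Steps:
I = -3371944513/540 (I = (-1771 - 4375)*(1016 + 1/1080) = -6146*(1016 + 1/1080) = -6146*1097281/1080 = -3371944513/540 ≈ -6.2443e+6)
1/I = 1/(-3371944513/540) = -540/3371944513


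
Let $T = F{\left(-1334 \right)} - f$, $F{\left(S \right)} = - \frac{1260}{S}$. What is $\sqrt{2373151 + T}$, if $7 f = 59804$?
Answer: $\frac{\sqrt{51547427584709}}{4669} \approx 1537.7$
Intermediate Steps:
$f = \frac{59804}{7}$ ($f = \frac{1}{7} \cdot 59804 = \frac{59804}{7} \approx 8543.4$)
$T = - \frac{39884858}{4669}$ ($T = - \frac{1260}{-1334} - \frac{59804}{7} = \left(-1260\right) \left(- \frac{1}{1334}\right) - \frac{59804}{7} = \frac{630}{667} - \frac{59804}{7} = - \frac{39884858}{4669} \approx -8542.5$)
$\sqrt{2373151 + T} = \sqrt{2373151 - \frac{39884858}{4669}} = \sqrt{\frac{11040357161}{4669}} = \frac{\sqrt{51547427584709}}{4669}$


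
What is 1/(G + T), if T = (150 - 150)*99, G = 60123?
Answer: 1/60123 ≈ 1.6633e-5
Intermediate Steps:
T = 0 (T = 0*99 = 0)
1/(G + T) = 1/(60123 + 0) = 1/60123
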